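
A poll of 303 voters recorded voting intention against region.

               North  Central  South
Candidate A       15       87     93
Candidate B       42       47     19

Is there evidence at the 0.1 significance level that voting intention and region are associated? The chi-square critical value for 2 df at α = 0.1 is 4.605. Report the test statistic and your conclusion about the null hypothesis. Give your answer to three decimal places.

53.013; reject H₀

Row totals: 195, 108. Column totals: 57, 134, 112. Grand total N = 303.
Expected counts (row total × column total / N):
  Candidate A, North: 195×57/303 = 36.6832
  Candidate A, Central: 195×134/303 = 86.2376
  Candidate A, South: 195×112/303 = 72.0792
  Candidate B, North: 108×57/303 = 20.3168
  Candidate B, Central: 108×134/303 = 47.7624
  Candidate B, South: 108×112/303 = 39.9208
Contributions (O − E)²/E:
  (15 − 36.6832)²/36.6832 = 12.8168
  (87 − 86.2376)²/86.2376 = 0.0067
  (93 − 72.0792)²/72.0792 = 6.0722
  (42 − 20.3168)²/20.3168 = 23.1415
  (47 − 47.7624)²/47.7624 = 0.0122
  (19 − 39.9208)²/39.9208 = 10.9637
χ² = 12.8168 + 0.0067 + 6.0722 + 23.1415 + 0.0122 + 10.9637 = 53.013
df = (2−1)(3−1) = 2. Since 53.013 > 4.605, reject the null hypothesis of independence at α = 0.1.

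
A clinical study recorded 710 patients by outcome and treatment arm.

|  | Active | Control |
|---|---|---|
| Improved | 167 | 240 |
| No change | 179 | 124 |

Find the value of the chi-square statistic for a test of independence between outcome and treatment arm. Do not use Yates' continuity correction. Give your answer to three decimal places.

Row totals: 407, 303. Column totals: 346, 364. Grand total N = 710.
Expected counts (row total × column total / N):
  Improved, Active: 407×346/710 = 198.3408
  Improved, Control: 407×364/710 = 208.6592
  No change, Active: 303×346/710 = 147.6592
  No change, Control: 303×364/710 = 155.3408
Contributions (O − E)²/E:
  (167 − 198.3408)²/198.3408 = 4.9523
  (240 − 208.6592)²/208.6592 = 4.7074
  (179 − 147.6592)²/147.6592 = 6.6521
  (124 − 155.3408)²/155.3408 = 6.3232
χ² = 4.9523 + 4.7074 + 6.6521 + 6.3232 = 22.635

22.635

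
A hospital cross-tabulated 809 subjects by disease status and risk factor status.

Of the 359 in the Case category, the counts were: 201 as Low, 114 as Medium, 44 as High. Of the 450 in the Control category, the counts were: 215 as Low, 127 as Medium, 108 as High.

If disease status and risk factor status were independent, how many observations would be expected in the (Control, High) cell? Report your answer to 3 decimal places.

Row total (Control) = 450; column total (High) = 152; grand total N = 809.
Expected count = (row total × column total) / N = 450 × 152 / 809 = 84.549.

84.549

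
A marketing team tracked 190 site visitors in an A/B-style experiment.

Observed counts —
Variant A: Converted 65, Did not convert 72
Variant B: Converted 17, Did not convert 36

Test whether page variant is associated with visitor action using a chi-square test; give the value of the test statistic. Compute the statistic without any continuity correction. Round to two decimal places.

Row totals: 137, 53. Column totals: 82, 108. Grand total N = 190.
Expected counts (row total × column total / N):
  Variant A, Converted: 137×82/190 = 59.126
  Variant A, Did not convert: 137×108/190 = 77.874
  Variant B, Converted: 53×82/190 = 22.874
  Variant B, Did not convert: 53×108/190 = 30.126
Contributions (O − E)²/E:
  (65 − 59.126)²/59.126 = 0.5836
  (72 − 77.874)²/77.874 = 0.4431
  (17 − 22.874)²/22.874 = 1.5084
  (36 − 30.126)²/30.126 = 1.1453
χ² = 0.5836 + 0.4431 + 1.5084 + 1.1453 = 3.68

3.68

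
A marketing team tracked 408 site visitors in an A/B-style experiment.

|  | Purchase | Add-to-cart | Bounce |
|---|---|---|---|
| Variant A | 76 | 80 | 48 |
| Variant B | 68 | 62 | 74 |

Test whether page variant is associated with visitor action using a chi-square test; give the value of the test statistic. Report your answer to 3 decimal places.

Row totals: 204, 204. Column totals: 144, 142, 122. Grand total N = 408.
Expected counts (row total × column total / N):
  Variant A, Purchase: 204×144/408 = 72.0000
  Variant A, Add-to-cart: 204×142/408 = 71.0000
  Variant A, Bounce: 204×122/408 = 61.0000
  Variant B, Purchase: 204×144/408 = 72.0000
  Variant B, Add-to-cart: 204×142/408 = 71.0000
  Variant B, Bounce: 204×122/408 = 61.0000
Contributions (O − E)²/E:
  (76 − 72.0000)²/72.0000 = 0.2222
  (80 − 71.0000)²/71.0000 = 1.1408
  (48 − 61.0000)²/61.0000 = 2.7705
  (68 − 72.0000)²/72.0000 = 0.2222
  (62 − 71.0000)²/71.0000 = 1.1408
  (74 − 61.0000)²/61.0000 = 2.7705
χ² = 0.2222 + 1.1408 + 2.7705 + 0.2222 + 1.1408 + 2.7705 = 8.267

8.267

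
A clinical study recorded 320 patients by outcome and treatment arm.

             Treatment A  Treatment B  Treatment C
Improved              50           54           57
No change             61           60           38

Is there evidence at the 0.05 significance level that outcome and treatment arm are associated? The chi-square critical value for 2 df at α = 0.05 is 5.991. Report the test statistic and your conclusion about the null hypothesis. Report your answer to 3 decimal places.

Row totals: 161, 159. Column totals: 111, 114, 95. Grand total N = 320.
Expected counts (row total × column total / N):
  Improved, Treatment A: 161×111/320 = 55.8469
  Improved, Treatment B: 161×114/320 = 57.3563
  Improved, Treatment C: 161×95/320 = 47.7969
  No change, Treatment A: 159×111/320 = 55.1531
  No change, Treatment B: 159×114/320 = 56.6437
  No change, Treatment C: 159×95/320 = 47.2031
Contributions (O − E)²/E:
  (50 − 55.8469)²/55.8469 = 0.6121
  (54 − 57.3563)²/57.3563 = 0.1964
  (57 − 47.7969)²/47.7969 = 1.7720
  (61 − 55.1531)²/55.1531 = 0.6198
  (60 − 56.6437)²/56.6437 = 0.1989
  (38 − 47.2031)²/47.2031 = 1.7943
χ² = 0.6121 + 0.1964 + 1.7720 + 0.6198 + 0.1989 + 1.7943 = 5.194
df = (2−1)(3−1) = 2. Since 5.194 < 5.991, fail to reject the null hypothesis of independence at α = 0.05.

5.194; fail to reject H₀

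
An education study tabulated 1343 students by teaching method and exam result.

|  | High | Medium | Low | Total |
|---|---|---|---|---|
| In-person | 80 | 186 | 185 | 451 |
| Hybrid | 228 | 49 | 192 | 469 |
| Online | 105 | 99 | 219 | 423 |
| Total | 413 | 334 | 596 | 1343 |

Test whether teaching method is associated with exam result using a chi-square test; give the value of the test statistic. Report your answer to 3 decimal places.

174.138

Grand total N = 1343.
Expected counts (row total × column total / N):
  In-person, High: 451×413/1343 = 138.6917
  In-person, Medium: 451×334/1343 = 112.1623
  In-person, Low: 451×596/1343 = 200.1459
  Hybrid, High: 469×413/1343 = 144.2271
  Hybrid, Medium: 469×334/1343 = 116.6389
  Hybrid, Low: 469×596/1343 = 208.1340
  Online, High: 423×413/1343 = 130.0812
  Online, Medium: 423×334/1343 = 105.1988
  Online, Low: 423×596/1343 = 187.7200
Contributions (O − E)²/E:
  (80 − 138.6917)²/138.6917 = 24.8372
  (186 − 112.1623)²/112.1623 = 48.6082
  (185 − 200.1459)²/200.1459 = 1.1462
  (228 − 144.2271)²/144.2271 = 48.6587
  (49 − 116.6389)²/116.6389 = 39.2238
  (192 − 208.1340)²/208.1340 = 1.2507
  (105 − 130.0812)²/130.0812 = 4.8360
  (99 − 105.1988)²/105.1988 = 0.3653
  (219 − 187.7200)²/187.7200 = 5.2122
χ² = 24.8372 + 48.6082 + 1.1462 + 48.6587 + 39.2238 + 1.2507 + 4.8360 + 0.3653 + 5.2122 = 174.138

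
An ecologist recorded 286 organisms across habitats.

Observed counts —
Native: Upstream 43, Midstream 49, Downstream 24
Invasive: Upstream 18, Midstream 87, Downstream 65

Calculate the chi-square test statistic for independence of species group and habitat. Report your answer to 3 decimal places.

30.648

Row totals: 116, 170. Column totals: 61, 136, 89. Grand total N = 286.
Expected counts (row total × column total / N):
  Native, Upstream: 116×61/286 = 24.74126
  Native, Midstream: 116×136/286 = 55.16084
  Native, Downstream: 116×89/286 = 36.09790
  Invasive, Upstream: 170×61/286 = 36.25874
  Invasive, Midstream: 170×136/286 = 80.83916
  Invasive, Downstream: 170×89/286 = 52.90210
Contributions (O − E)²/E:
  (43 − 24.74126)²/24.74126 = 13.4747
  (49 − 55.16084)²/55.16084 = 0.6881
  (24 − 36.09790)²/36.09790 = 4.0545
  (18 − 36.25874)²/36.25874 = 9.1945
  (87 − 80.83916)²/80.83916 = 0.4695
  (65 − 52.90210)²/52.90210 = 2.7666
χ² = 13.4747 + 0.6881 + 4.0545 + 9.1945 + 0.4695 + 2.7666 = 30.648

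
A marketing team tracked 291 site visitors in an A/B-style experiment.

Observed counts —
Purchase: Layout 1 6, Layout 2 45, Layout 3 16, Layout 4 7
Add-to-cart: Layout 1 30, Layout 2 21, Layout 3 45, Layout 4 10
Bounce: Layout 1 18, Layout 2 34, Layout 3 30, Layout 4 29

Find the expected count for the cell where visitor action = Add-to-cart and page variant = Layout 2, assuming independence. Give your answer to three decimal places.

36.426

Row total (Add-to-cart) = 106; column total (Layout 2) = 100; grand total N = 291.
Expected count = (row total × column total) / N = 106 × 100 / 291 = 36.426.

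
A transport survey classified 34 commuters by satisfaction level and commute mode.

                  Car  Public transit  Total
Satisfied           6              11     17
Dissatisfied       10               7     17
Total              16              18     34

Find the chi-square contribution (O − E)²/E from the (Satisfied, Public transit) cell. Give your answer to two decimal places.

0.44

Row total (Satisfied) = 17; column total (Public transit) = 18; N = 34.
Expected count E = 17 × 18 / 34 = 9.000.
Contribution = (O − E)²/E = (11 − 9.000)² / 9.000 = 0.44.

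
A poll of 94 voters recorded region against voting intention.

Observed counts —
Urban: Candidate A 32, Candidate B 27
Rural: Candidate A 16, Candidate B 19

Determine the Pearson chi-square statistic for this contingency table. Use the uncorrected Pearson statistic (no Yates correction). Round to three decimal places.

0.639

Row totals: 59, 35. Column totals: 48, 46. Grand total N = 94.
Expected counts (row total × column total / N):
  Urban, Candidate A: 59×48/94 = 30.1277
  Urban, Candidate B: 59×46/94 = 28.8723
  Rural, Candidate A: 35×48/94 = 17.8723
  Rural, Candidate B: 35×46/94 = 17.1277
Contributions (O − E)²/E:
  (32 − 30.1277)²/30.1277 = 0.1164
  (27 − 28.8723)²/28.8723 = 0.1214
  (16 − 17.8723)²/17.8723 = 0.1961
  (19 − 17.1277)²/17.1277 = 0.2047
χ² = 0.1164 + 0.1214 + 0.1961 + 0.2047 = 0.639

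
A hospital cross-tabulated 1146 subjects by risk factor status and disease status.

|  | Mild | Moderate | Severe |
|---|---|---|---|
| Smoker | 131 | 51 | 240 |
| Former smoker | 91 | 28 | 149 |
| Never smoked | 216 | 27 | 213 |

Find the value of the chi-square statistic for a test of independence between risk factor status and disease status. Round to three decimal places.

31.430

Row totals: 422, 268, 456. Column totals: 438, 106, 602. Grand total N = 1146.
Expected counts (row total × column total / N):
  Smoker, Mild: 422×438/1146 = 161.2880
  Smoker, Moderate: 422×106/1146 = 39.0332
  Smoker, Severe: 422×602/1146 = 221.6789
  Former smoker, Mild: 268×438/1146 = 102.4293
  Former smoker, Moderate: 268×106/1146 = 24.7888
  Former smoker, Severe: 268×602/1146 = 140.7818
  Never smoked, Mild: 456×438/1146 = 174.2827
  Never smoked, Moderate: 456×106/1146 = 42.1780
  Never smoked, Severe: 456×602/1146 = 239.5393
Contributions (O − E)²/E:
  (131 − 161.2880)²/161.2880 = 5.6877
  (51 − 39.0332)²/39.0332 = 3.6688
  (240 − 221.6789)²/221.6789 = 1.5142
  (91 − 102.4293)²/102.4293 = 1.2753
  (28 − 24.7888)²/24.7888 = 0.4160
  (149 − 140.7818)²/140.7818 = 0.4797
  (216 − 174.2827)²/174.2827 = 9.9857
  (27 − 42.1780)²/42.1780 = 5.4619
  (213 − 239.5393)²/239.5393 = 2.9404
χ² = 5.6877 + 3.6688 + 1.5142 + 1.2753 + 0.4160 + 0.4797 + 9.9857 + 5.4619 + 2.9404 = 31.430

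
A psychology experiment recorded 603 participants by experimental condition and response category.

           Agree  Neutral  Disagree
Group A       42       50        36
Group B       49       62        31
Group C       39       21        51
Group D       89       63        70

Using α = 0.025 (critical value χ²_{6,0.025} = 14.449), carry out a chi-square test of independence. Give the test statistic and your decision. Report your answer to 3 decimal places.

Row totals: 128, 142, 111, 222. Column totals: 219, 196, 188. Grand total N = 603.
Expected counts (row total × column total / N):
  Group A, Agree: 128×219/603 = 46.4876
  Group A, Neutral: 128×196/603 = 41.6053
  Group A, Disagree: 128×188/603 = 39.9071
  Group B, Agree: 142×219/603 = 51.5721
  Group B, Neutral: 142×196/603 = 46.1559
  Group B, Disagree: 142×188/603 = 44.2720
  Group C, Agree: 111×219/603 = 40.3134
  Group C, Neutral: 111×196/603 = 36.0796
  Group C, Disagree: 111×188/603 = 34.6070
  Group D, Agree: 222×219/603 = 80.6269
  Group D, Neutral: 222×196/603 = 72.1592
  Group D, Disagree: 222×188/603 = 69.2139
Contributions (O − E)²/E:
  (42 − 46.4876)²/46.4876 = 0.4332
  (50 − 41.6053)²/41.6053 = 1.6938
  (36 − 39.9071)²/39.9071 = 0.3825
  (49 − 51.5721)²/51.5721 = 0.1283
  (62 − 46.1559)²/46.1559 = 5.4389
  (31 − 44.2720)²/44.2720 = 3.9787
  (39 − 40.3134)²/40.3134 = 0.0428
  (21 − 36.0796)²/36.0796 = 6.3026
  (51 − 34.6070)²/34.6070 = 7.7652
  (89 − 80.6269)²/80.6269 = 0.8695
  (63 − 72.1592)²/72.1592 = 1.1626
  (70 − 69.2139)²/69.2139 = 0.0089
χ² = 0.4332 + 1.6938 + 0.3825 + 0.1283 + 5.4389 + 3.9787 + 0.0428 + 6.3026 + 7.7652 + 0.8695 + 1.1626 + 0.0089 = 28.207
df = (4−1)(3−1) = 6. Since 28.207 > 14.449, reject the null hypothesis of independence at α = 0.025.

28.207; reject H₀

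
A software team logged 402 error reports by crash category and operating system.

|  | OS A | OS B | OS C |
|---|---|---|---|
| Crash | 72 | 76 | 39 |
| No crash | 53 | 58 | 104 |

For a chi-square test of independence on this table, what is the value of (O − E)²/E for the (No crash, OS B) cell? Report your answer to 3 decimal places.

Row total (No crash) = 215; column total (OS B) = 134; N = 402.
Expected count E = 215 × 134 / 402 = 71.6667.
Contribution = (O − E)²/E = (58 − 71.6667)² / 71.6667 = 2.606.

2.606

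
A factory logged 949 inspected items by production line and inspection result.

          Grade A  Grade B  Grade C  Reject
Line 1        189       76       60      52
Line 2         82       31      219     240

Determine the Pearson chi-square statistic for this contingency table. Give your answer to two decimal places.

Row totals: 377, 572. Column totals: 271, 107, 279, 292. Grand total N = 949.
Expected counts (row total × column total / N):
  Line 1, Grade A: 377×271/949 = 107.658
  Line 1, Grade B: 377×107/949 = 42.507
  Line 1, Grade C: 377×279/949 = 110.836
  Line 1, Reject: 377×292/949 = 116.000
  Line 2, Grade A: 572×271/949 = 163.342
  Line 2, Grade B: 572×107/949 = 64.493
  Line 2, Grade C: 572×279/949 = 168.164
  Line 2, Reject: 572×292/949 = 176.000
Contributions (O − E)²/E:
  (189 − 107.658)²/107.658 = 61.4587
  (76 − 42.507)²/42.507 = 26.3905
  (60 − 110.836)²/110.836 = 23.3164
  (52 − 116.000)²/116.000 = 35.3103
  (82 − 163.342)²/163.342 = 40.5072
  (31 − 64.493)²/64.493 = 17.3938
  (219 − 168.164)²/168.164 = 15.3677
  (240 − 176.000)²/176.000 = 23.2727
χ² = 61.4587 + 26.3905 + 23.3164 + 35.3103 + 40.5072 + 17.3938 + 15.3677 + 23.2727 = 243.02

243.02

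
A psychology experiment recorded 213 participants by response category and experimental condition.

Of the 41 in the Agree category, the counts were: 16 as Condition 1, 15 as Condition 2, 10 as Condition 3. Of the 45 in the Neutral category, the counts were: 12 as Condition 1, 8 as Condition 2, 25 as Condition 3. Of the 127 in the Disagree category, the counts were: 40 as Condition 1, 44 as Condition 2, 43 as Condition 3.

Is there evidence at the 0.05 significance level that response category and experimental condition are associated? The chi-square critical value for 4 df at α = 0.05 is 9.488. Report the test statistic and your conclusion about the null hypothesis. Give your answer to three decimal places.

10.820; reject H₀

Row totals: 41, 45, 127. Column totals: 68, 67, 78. Grand total N = 213.
Expected counts (row total × column total / N):
  Agree, Condition 1: 41×68/213 = 13.08920
  Agree, Condition 2: 41×67/213 = 12.89671
  Agree, Condition 3: 41×78/213 = 15.01408
  Neutral, Condition 1: 45×68/213 = 14.36620
  Neutral, Condition 2: 45×67/213 = 14.15493
  Neutral, Condition 3: 45×78/213 = 16.47887
  Disagree, Condition 1: 127×68/213 = 40.54460
  Disagree, Condition 2: 127×67/213 = 39.94836
  Disagree, Condition 3: 127×78/213 = 46.50704
Contributions (O − E)²/E:
  (16 − 13.08920)²/13.08920 = 0.6473
  (15 − 12.89671)²/12.89671 = 0.3430
  (10 − 15.01408)²/15.01408 = 1.6745
  (12 − 14.36620)²/14.36620 = 0.3897
  (8 − 14.15493)²/14.15493 = 2.6763
  (25 − 16.47887)²/16.47887 = 4.4062
  (40 − 40.54460)²/40.54460 = 0.0073
  (44 − 39.94836)²/39.94836 = 0.4109
  (43 − 46.50704)²/46.50704 = 0.2645
χ² = 0.6473 + 0.3430 + 1.6745 + 0.3897 + 2.6763 + 4.4062 + 0.0073 + 0.4109 + 0.2645 = 10.820
df = (3−1)(3−1) = 4. Since 10.820 > 9.488, reject the null hypothesis of independence at α = 0.05.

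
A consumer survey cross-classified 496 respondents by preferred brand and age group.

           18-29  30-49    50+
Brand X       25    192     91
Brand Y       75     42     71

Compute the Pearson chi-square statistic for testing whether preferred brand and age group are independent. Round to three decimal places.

100.472

Row totals: 308, 188. Column totals: 100, 234, 162. Grand total N = 496.
Expected counts (row total × column total / N):
  Brand X, 18-29: 308×100/496 = 62.09677
  Brand X, 30-49: 308×234/496 = 145.30645
  Brand X, 50+: 308×162/496 = 100.59677
  Brand Y, 18-29: 188×100/496 = 37.90323
  Brand Y, 30-49: 188×234/496 = 88.69355
  Brand Y, 50+: 188×162/496 = 61.40323
Contributions (O − E)²/E:
  (25 − 62.09677)²/62.09677 = 22.1617
  (192 − 145.30645)²/145.30645 = 15.0048
  (91 − 100.59677)²/100.59677 = 0.9155
  (75 − 37.90323)²/37.90323 = 36.3075
  (42 − 88.69355)²/88.69355 = 24.5823
  (71 − 61.40323)²/61.40323 = 1.4999
χ² = 22.1617 + 15.0048 + 0.9155 + 36.3075 + 24.5823 + 1.4999 = 100.472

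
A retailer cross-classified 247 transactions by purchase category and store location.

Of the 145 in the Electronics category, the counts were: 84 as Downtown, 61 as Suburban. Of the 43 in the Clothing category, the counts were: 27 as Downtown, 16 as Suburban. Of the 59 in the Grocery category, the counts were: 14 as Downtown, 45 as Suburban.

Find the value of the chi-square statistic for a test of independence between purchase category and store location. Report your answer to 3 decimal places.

22.717

Row totals: 145, 43, 59. Column totals: 125, 122. Grand total N = 247.
Expected counts (row total × column total / N):
  Electronics, Downtown: 145×125/247 = 73.3806
  Electronics, Suburban: 145×122/247 = 71.6194
  Clothing, Downtown: 43×125/247 = 21.7611
  Clothing, Suburban: 43×122/247 = 21.2389
  Grocery, Downtown: 59×125/247 = 29.8583
  Grocery, Suburban: 59×122/247 = 29.1417
Contributions (O − E)²/E:
  (84 − 73.3806)²/73.3806 = 1.5368
  (61 − 71.6194)²/71.6194 = 1.5746
  (27 − 21.7611)²/21.7611 = 1.2612
  (16 − 21.2389)²/21.2389 = 1.2923
  (14 − 29.8583)²/29.8583 = 8.4226
  (45 − 29.1417)²/29.1417 = 8.6298
χ² = 1.5368 + 1.5746 + 1.2612 + 1.2923 + 8.4226 + 8.6298 = 22.717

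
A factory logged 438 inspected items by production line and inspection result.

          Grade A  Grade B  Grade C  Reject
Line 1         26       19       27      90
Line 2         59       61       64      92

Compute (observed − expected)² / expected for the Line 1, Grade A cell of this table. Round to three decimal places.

Row total (Line 1) = 162; column total (Grade A) = 85; N = 438.
Expected count E = 162 × 85 / 438 = 31.43836.
Contribution = (O − E)²/E = (26 − 31.43836)² / 31.43836 = 0.941.

0.941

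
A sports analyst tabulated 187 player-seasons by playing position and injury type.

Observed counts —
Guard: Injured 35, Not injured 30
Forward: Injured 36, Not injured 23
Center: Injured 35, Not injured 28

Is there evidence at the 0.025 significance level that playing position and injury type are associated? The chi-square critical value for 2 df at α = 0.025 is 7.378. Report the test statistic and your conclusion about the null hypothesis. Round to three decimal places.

0.697; fail to reject H₀

Row totals: 65, 59, 63. Column totals: 106, 81. Grand total N = 187.
Expected counts (row total × column total / N):
  Guard, Injured: 65×106/187 = 36.8449
  Guard, Not injured: 65×81/187 = 28.1551
  Forward, Injured: 59×106/187 = 33.4439
  Forward, Not injured: 59×81/187 = 25.5561
  Center, Injured: 63×106/187 = 35.7112
  Center, Not injured: 63×81/187 = 27.2888
Contributions (O − E)²/E:
  (35 − 36.8449)²/36.8449 = 0.0924
  (30 − 28.1551)²/28.1551 = 0.1209
  (36 − 33.4439)²/33.4439 = 0.1954
  (23 − 25.5561)²/25.5561 = 0.2557
  (35 − 35.7112)²/35.7112 = 0.0142
  (28 − 27.2888)²/27.2888 = 0.0185
χ² = 0.0924 + 0.1209 + 0.1954 + 0.2557 + 0.0142 + 0.0185 = 0.697
df = (3−1)(2−1) = 2. Since 0.697 < 7.378, fail to reject the null hypothesis of independence at α = 0.025.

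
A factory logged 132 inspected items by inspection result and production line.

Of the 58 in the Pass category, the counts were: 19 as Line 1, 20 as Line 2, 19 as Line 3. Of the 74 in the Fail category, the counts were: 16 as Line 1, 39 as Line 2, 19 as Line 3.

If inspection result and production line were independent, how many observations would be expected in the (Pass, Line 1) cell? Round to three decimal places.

15.379

Row total (Pass) = 58; column total (Line 1) = 35; grand total N = 132.
Expected count = (row total × column total) / N = 58 × 35 / 132 = 15.379.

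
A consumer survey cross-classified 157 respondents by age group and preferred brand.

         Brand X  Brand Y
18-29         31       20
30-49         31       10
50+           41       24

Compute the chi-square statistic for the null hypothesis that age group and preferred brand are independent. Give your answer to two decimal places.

2.53

Row totals: 51, 41, 65. Column totals: 103, 54. Grand total N = 157.
Expected counts (row total × column total / N):
  18-29, Brand X: 51×103/157 = 33.459
  18-29, Brand Y: 51×54/157 = 17.541
  30-49, Brand X: 41×103/157 = 26.898
  30-49, Brand Y: 41×54/157 = 14.102
  50+, Brand X: 65×103/157 = 42.643
  50+, Brand Y: 65×54/157 = 22.357
Contributions (O − E)²/E:
  (31 − 33.459)²/33.459 = 0.1807
  (20 − 17.541)²/17.541 = 0.3447
  (31 − 26.898)²/26.898 = 0.6256
  (10 − 14.102)²/14.102 = 1.1932
  (41 − 42.643)²/42.643 = 0.0633
  (24 − 22.357)²/22.357 = 0.1207
χ² = 0.1807 + 0.3447 + 0.6256 + 1.1932 + 0.0633 + 0.1207 = 2.53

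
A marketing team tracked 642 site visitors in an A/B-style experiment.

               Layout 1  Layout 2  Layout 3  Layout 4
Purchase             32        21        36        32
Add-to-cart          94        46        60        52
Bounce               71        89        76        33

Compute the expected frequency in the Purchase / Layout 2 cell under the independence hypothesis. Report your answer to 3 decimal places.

Row total (Purchase) = 121; column total (Layout 2) = 156; grand total N = 642.
Expected count = (row total × column total) / N = 121 × 156 / 642 = 29.402.

29.402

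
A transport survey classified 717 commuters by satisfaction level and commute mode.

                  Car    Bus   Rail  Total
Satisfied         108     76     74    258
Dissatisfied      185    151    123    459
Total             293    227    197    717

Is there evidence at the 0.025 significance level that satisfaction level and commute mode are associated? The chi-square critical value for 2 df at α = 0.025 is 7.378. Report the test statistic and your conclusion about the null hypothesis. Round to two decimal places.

Grand total N = 717.
Expected counts (row total × column total / N):
  Satisfied, Car: 258×293/717 = 105.431
  Satisfied, Bus: 258×227/717 = 81.682
  Satisfied, Rail: 258×197/717 = 70.887
  Dissatisfied, Car: 459×293/717 = 187.569
  Dissatisfied, Bus: 459×227/717 = 145.318
  Dissatisfied, Rail: 459×197/717 = 126.113
Contributions (O − E)²/E:
  (108 − 105.431)²/105.431 = 0.0626
  (76 − 81.682)²/81.682 = 0.3953
  (74 − 70.887)²/70.887 = 0.1367
  (185 − 187.569)²/187.569 = 0.0352
  (151 − 145.318)²/145.318 = 0.2222
  (123 − 126.113)²/126.113 = 0.0768
χ² = 0.0626 + 0.3953 + 0.1367 + 0.0352 + 0.2222 + 0.0768 = 0.93
df = (2−1)(3−1) = 2. Since 0.93 < 7.378, fail to reject the null hypothesis of independence at α = 0.025.

0.93; fail to reject H₀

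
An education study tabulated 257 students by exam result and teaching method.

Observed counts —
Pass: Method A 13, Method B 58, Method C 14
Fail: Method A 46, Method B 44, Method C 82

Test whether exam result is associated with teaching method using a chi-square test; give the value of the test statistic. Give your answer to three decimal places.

Row totals: 85, 172. Column totals: 59, 102, 96. Grand total N = 257.
Expected counts (row total × column total / N):
  Pass, Method A: 85×59/257 = 19.5136
  Pass, Method B: 85×102/257 = 33.7354
  Pass, Method C: 85×96/257 = 31.7510
  Fail, Method A: 172×59/257 = 39.4864
  Fail, Method B: 172×102/257 = 68.2646
  Fail, Method C: 172×96/257 = 64.2490
Contributions (O − E)²/E:
  (13 − 19.5136)²/19.5136 = 2.1742
  (58 − 33.7354)²/33.7354 = 17.4526
  (14 − 31.7510)²/31.7510 = 9.9240
  (46 − 39.4864)²/39.4864 = 1.0745
  (44 − 68.2646)²/68.2646 = 8.6248
  (82 − 64.2490)²/64.2490 = 4.9043
χ² = 2.1742 + 17.4526 + 9.9240 + 1.0745 + 8.6248 + 4.9043 = 44.154

44.154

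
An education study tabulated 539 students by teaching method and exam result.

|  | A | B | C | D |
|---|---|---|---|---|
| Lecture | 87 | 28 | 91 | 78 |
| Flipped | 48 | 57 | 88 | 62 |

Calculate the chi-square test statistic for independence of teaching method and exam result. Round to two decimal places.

21.54

Row totals: 284, 255. Column totals: 135, 85, 179, 140. Grand total N = 539.
Expected counts (row total × column total / N):
  Lecture, A: 284×135/539 = 71.132
  Lecture, B: 284×85/539 = 44.787
  Lecture, C: 284×179/539 = 94.315
  Lecture, D: 284×140/539 = 73.766
  Flipped, A: 255×135/539 = 63.868
  Flipped, B: 255×85/539 = 40.213
  Flipped, C: 255×179/539 = 84.685
  Flipped, D: 255×140/539 = 66.234
Contributions (O − E)²/E:
  (87 − 71.132)²/71.132 = 3.5398
  (28 − 44.787)²/44.787 = 6.2921
  (91 − 94.315)²/94.315 = 0.1165
  (78 − 73.766)²/73.766 = 0.2430
  (48 − 63.868)²/63.868 = 3.9424
  (57 − 40.213)²/40.213 = 7.0078
  (88 − 84.685)²/84.685 = 0.1298
  (62 − 66.234)²/66.234 = 0.2707
χ² = 3.5398 + 6.2921 + 0.1165 + 0.2430 + 3.9424 + 7.0078 + 0.1298 + 0.2707 = 21.54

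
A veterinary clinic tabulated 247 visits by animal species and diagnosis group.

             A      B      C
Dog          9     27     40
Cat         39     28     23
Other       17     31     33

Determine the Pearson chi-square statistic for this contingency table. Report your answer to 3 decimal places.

Row totals: 76, 90, 81. Column totals: 65, 86, 96. Grand total N = 247.
Expected counts (row total × column total / N):
  Dog, A: 76×65/247 = 20.0000
  Dog, B: 76×86/247 = 26.4615
  Dog, C: 76×96/247 = 29.5385
  Cat, A: 90×65/247 = 23.6842
  Cat, B: 90×86/247 = 31.3360
  Cat, C: 90×96/247 = 34.9798
  Other, A: 81×65/247 = 21.3158
  Other, B: 81×86/247 = 28.2024
  Other, C: 81×96/247 = 31.4818
Contributions (O − E)²/E:
  (9 − 20.0000)²/20.0000 = 6.0500
  (27 − 26.4615)²/26.4615 = 0.0110
  (40 − 29.5385)²/29.5385 = 3.7051
  (39 − 23.6842)²/23.6842 = 9.9042
  (28 − 31.3360)²/31.3360 = 0.3551
  (23 − 34.9798)²/34.9798 = 4.1028
  (17 − 21.3158)²/21.3158 = 0.8738
  (31 − 28.2024)²/28.2024 = 0.2775
  (33 − 31.4818)²/31.4818 = 0.0732
χ² = 6.0500 + 0.0110 + 3.7051 + 9.9042 + 0.3551 + 4.1028 + 0.8738 + 0.2775 + 0.0732 = 25.353

25.353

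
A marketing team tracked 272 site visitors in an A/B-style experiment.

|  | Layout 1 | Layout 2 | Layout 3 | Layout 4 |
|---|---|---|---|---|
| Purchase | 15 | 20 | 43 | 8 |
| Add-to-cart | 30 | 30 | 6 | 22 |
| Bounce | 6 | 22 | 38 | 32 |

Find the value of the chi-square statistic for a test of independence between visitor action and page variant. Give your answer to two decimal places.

Row totals: 86, 88, 98. Column totals: 51, 72, 87, 62. Grand total N = 272.
Expected counts (row total × column total / N):
  Purchase, Layout 1: 86×51/272 = 16.125
  Purchase, Layout 2: 86×72/272 = 22.765
  Purchase, Layout 3: 86×87/272 = 27.507
  Purchase, Layout 4: 86×62/272 = 19.603
  Add-to-cart, Layout 1: 88×51/272 = 16.500
  Add-to-cart, Layout 2: 88×72/272 = 23.294
  Add-to-cart, Layout 3: 88×87/272 = 28.147
  Add-to-cart, Layout 4: 88×62/272 = 20.059
  Bounce, Layout 1: 98×51/272 = 18.375
  Bounce, Layout 2: 98×72/272 = 25.941
  Bounce, Layout 3: 98×87/272 = 31.346
  Bounce, Layout 4: 98×62/272 = 22.338
Contributions (O − E)²/E:
  (15 − 16.125)²/16.125 = 0.0785
  (20 − 22.765)²/22.765 = 0.3358
  (43 − 27.507)²/27.507 = 8.7263
  (8 − 19.603)²/19.603 = 6.8678
  (30 − 16.500)²/16.500 = 11.0455
  (30 − 23.294)²/23.294 = 1.9306
  (6 − 28.147)²/28.147 = 17.4260
  (22 − 20.059)²/20.059 = 0.1878
  (6 − 18.375)²/18.375 = 8.3342
  (22 − 25.941)²/25.941 = 0.5987
  (38 − 31.346)²/31.346 = 1.4125
  (32 − 22.338)²/22.338 = 4.1792
χ² = 0.0785 + 0.3358 + 8.7263 + 6.8678 + 11.0455 + 1.9306 + 17.4260 + 0.1878 + 8.3342 + 0.5987 + 1.4125 + 4.1792 = 61.12

61.12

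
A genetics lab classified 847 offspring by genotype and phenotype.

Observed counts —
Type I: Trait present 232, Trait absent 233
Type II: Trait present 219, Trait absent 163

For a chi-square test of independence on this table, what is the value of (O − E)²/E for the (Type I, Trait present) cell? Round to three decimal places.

Row total (Type I) = 465; column total (Trait present) = 451; N = 847.
Expected count E = 465 × 451 / 847 = 247.5974.
Contribution = (O − E)²/E = (232 − 247.5974)² / 247.5974 = 0.983.

0.983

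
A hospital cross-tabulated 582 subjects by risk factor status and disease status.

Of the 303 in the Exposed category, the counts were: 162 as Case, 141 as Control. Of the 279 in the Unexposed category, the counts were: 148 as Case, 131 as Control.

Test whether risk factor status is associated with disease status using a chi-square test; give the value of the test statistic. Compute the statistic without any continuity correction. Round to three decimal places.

Row totals: 303, 279. Column totals: 310, 272. Grand total N = 582.
Expected counts (row total × column total / N):
  Exposed, Case: 303×310/582 = 161.3918
  Exposed, Control: 303×272/582 = 141.6082
  Unexposed, Case: 279×310/582 = 148.6082
  Unexposed, Control: 279×272/582 = 130.3918
Contributions (O − E)²/E:
  (162 − 161.3918)²/161.3918 = 0.0023
  (141 − 141.6082)²/141.6082 = 0.0026
  (148 − 148.6082)²/148.6082 = 0.0025
  (131 − 130.3918)²/130.3918 = 0.0028
χ² = 0.0023 + 0.0026 + 0.0025 + 0.0028 = 0.010

0.010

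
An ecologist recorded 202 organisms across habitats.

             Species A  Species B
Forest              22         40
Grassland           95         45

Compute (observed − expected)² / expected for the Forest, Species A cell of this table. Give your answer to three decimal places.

Row total (Forest) = 62; column total (Species A) = 117; N = 202.
Expected count E = 62 × 117 / 202 = 35.9109.
Contribution = (O − E)²/E = (22 − 35.9109)² / 35.9109 = 5.389.

5.389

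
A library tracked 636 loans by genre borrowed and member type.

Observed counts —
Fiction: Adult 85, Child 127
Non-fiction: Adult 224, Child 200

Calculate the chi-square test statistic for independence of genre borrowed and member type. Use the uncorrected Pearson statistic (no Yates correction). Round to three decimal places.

Row totals: 212, 424. Column totals: 309, 327. Grand total N = 636.
Expected counts (row total × column total / N):
  Fiction, Adult: 212×309/636 = 103.0000
  Fiction, Child: 212×327/636 = 109.0000
  Non-fiction, Adult: 424×309/636 = 206.0000
  Non-fiction, Child: 424×327/636 = 218.0000
Contributions (O − E)²/E:
  (85 − 103.0000)²/103.0000 = 3.1456
  (127 − 109.0000)²/109.0000 = 2.9725
  (224 − 206.0000)²/206.0000 = 1.5728
  (200 − 218.0000)²/218.0000 = 1.4862
χ² = 3.1456 + 2.9725 + 1.5728 + 1.4862 = 9.177

9.177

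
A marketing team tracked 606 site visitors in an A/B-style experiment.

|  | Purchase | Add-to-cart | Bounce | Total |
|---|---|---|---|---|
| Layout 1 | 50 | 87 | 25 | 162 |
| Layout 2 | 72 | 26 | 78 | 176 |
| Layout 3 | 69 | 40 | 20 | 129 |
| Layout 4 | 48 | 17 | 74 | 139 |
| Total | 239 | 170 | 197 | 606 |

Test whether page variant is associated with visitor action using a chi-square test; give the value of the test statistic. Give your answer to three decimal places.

124.219

Grand total N = 606.
Expected counts (row total × column total / N):
  Layout 1, Purchase: 162×239/606 = 63.8911
  Layout 1, Add-to-cart: 162×170/606 = 45.4455
  Layout 1, Bounce: 162×197/606 = 52.6634
  Layout 2, Purchase: 176×239/606 = 69.4125
  Layout 2, Add-to-cart: 176×170/606 = 49.3729
  Layout 2, Bounce: 176×197/606 = 57.2145
  Layout 3, Purchase: 129×239/606 = 50.8762
  Layout 3, Add-to-cart: 129×170/606 = 36.1881
  Layout 3, Bounce: 129×197/606 = 41.9356
  Layout 4, Purchase: 139×239/606 = 54.8201
  Layout 4, Add-to-cart: 139×170/606 = 38.9934
  Layout 4, Bounce: 139×197/606 = 45.1865
Contributions (O − E)²/E:
  (50 − 63.8911)²/63.8911 = 3.0202
  (87 − 45.4455)²/45.4455 = 37.9966
  (25 − 52.6634)²/52.6634 = 14.5312
  (72 − 69.4125)²/69.4125 = 0.0965
  (26 − 49.3729)²/49.3729 = 11.0646
  (78 − 57.2145)²/57.2145 = 7.5512
  (69 − 50.8762)²/50.8762 = 6.4563
  (40 − 36.1881)²/36.1881 = 0.4015
  (20 − 41.9356)²/41.9356 = 11.4740
  (48 − 54.8201)²/54.8201 = 0.8485
  (17 − 38.9934)²/38.9934 = 12.4049
  (74 − 45.1865)²/45.1865 = 18.3731
χ² = 3.0202 + 37.9966 + 14.5312 + 0.0965 + 11.0646 + 7.5512 + 6.4563 + 0.4015 + 11.4740 + 0.8485 + 12.4049 + 18.3731 = 124.219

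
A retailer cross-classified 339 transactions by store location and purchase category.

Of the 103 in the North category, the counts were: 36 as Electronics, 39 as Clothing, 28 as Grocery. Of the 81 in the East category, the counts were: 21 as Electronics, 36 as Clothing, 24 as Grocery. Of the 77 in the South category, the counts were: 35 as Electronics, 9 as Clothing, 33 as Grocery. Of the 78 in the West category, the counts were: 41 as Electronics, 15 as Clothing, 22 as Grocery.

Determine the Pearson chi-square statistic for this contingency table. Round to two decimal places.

Row totals: 103, 81, 77, 78. Column totals: 133, 99, 107. Grand total N = 339.
Expected counts (row total × column total / N):
  North, Electronics: 103×133/339 = 40.410
  North, Clothing: 103×99/339 = 30.080
  North, Grocery: 103×107/339 = 32.510
  East, Electronics: 81×133/339 = 31.779
  East, Clothing: 81×99/339 = 23.655
  East, Grocery: 81×107/339 = 25.566
  South, Electronics: 77×133/339 = 30.209
  South, Clothing: 77×99/339 = 22.487
  South, Grocery: 77×107/339 = 24.304
  West, Electronics: 78×133/339 = 30.602
  West, Clothing: 78×99/339 = 22.779
  West, Grocery: 78×107/339 = 24.619
Contributions (O − E)²/E:
  (36 − 40.410)²/40.410 = 0.4813
  (39 − 30.080)²/30.080 = 2.6452
  (28 − 32.510)²/32.510 = 0.6257
  (21 − 31.779)²/31.779 = 3.6561
  (36 − 23.655)²/23.655 = 6.4426
  (24 − 25.566)²/25.566 = 0.0959
  (35 − 30.209)²/30.209 = 0.7598
  (9 − 22.487)²/22.487 = 8.0891
  (33 − 24.304)²/24.304 = 3.1114
  (41 − 30.602)²/30.602 = 3.5331
  (15 − 22.779)²/22.779 = 2.6565
  (22 − 24.619)²/24.619 = 0.2786
χ² = 0.4813 + 2.6452 + 0.6257 + 3.6561 + 6.4426 + 0.0959 + 0.7598 + 8.0891 + 3.1114 + 3.5331 + 2.6565 + 0.2786 = 32.38

32.38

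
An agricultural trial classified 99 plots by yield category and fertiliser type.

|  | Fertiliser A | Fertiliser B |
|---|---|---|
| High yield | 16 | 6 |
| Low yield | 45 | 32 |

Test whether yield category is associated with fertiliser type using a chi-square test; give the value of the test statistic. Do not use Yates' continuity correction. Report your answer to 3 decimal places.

1.477

Row totals: 22, 77. Column totals: 61, 38. Grand total N = 99.
Expected counts (row total × column total / N):
  High yield, Fertiliser A: 22×61/99 = 13.5556
  High yield, Fertiliser B: 22×38/99 = 8.4444
  Low yield, Fertiliser A: 77×61/99 = 47.4444
  Low yield, Fertiliser B: 77×38/99 = 29.5556
Contributions (O − E)²/E:
  (16 − 13.5556)²/13.5556 = 0.4408
  (6 − 8.4444)²/8.4444 = 0.7076
  (45 − 47.4444)²/47.4444 = 0.1259
  (32 − 29.5556)²/29.5556 = 0.2022
χ² = 0.4408 + 0.7076 + 0.1259 + 0.2022 = 1.477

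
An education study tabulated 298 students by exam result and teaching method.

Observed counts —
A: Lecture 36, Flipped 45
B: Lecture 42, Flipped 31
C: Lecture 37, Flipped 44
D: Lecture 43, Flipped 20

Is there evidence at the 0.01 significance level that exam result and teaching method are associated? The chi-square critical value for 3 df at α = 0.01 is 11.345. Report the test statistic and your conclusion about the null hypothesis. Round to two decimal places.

Row totals: 81, 73, 81, 63. Column totals: 158, 140. Grand total N = 298.
Expected counts (row total × column total / N):
  A, Lecture: 81×158/298 = 42.946
  A, Flipped: 81×140/298 = 38.054
  B, Lecture: 73×158/298 = 38.705
  B, Flipped: 73×140/298 = 34.295
  C, Lecture: 81×158/298 = 42.946
  C, Flipped: 81×140/298 = 38.054
  D, Lecture: 63×158/298 = 33.403
  D, Flipped: 63×140/298 = 29.597
Contributions (O − E)²/E:
  (36 − 42.946)²/42.946 = 1.1234
  (45 − 38.054)²/38.054 = 1.2679
  (42 − 38.705)²/38.705 = 0.2805
  (31 − 34.295)²/34.295 = 0.3166
  (37 − 42.946)²/42.946 = 0.8232
  (44 − 38.054)²/38.054 = 0.9291
  (43 − 33.403)²/33.403 = 2.7573
  (20 − 29.597)²/29.597 = 3.1119
χ² = 1.1234 + 1.2679 + 0.2805 + 0.3166 + 0.8232 + 0.9291 + 2.7573 + 3.1119 = 10.61
df = (4−1)(2−1) = 3. Since 10.61 < 11.345, fail to reject the null hypothesis of independence at α = 0.01.

10.61; fail to reject H₀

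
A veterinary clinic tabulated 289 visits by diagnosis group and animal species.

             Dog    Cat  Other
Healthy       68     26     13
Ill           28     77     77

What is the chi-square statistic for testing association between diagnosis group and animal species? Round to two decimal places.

Row totals: 107, 182. Column totals: 96, 103, 90. Grand total N = 289.
Expected counts (row total × column total / N):
  Healthy, Dog: 107×96/289 = 35.5433
  Healthy, Cat: 107×103/289 = 38.1349
  Healthy, Other: 107×90/289 = 33.3218
  Ill, Dog: 182×96/289 = 60.4567
  Ill, Cat: 182×103/289 = 64.8651
  Ill, Other: 182×90/289 = 56.6782
Contributions (O − E)²/E:
  (68 − 35.5433)²/35.5433 = 29.6381
  (26 − 38.1349)²/38.1349 = 3.8614
  (13 − 33.3218)²/33.3218 = 12.3936
  (28 − 60.4567)²/60.4567 = 17.4247
  (77 − 64.8651)²/64.8651 = 2.2702
  (77 − 56.6782)²/56.6782 = 7.2863
χ² = 29.6381 + 3.8614 + 12.3936 + 17.4247 + 2.2702 + 7.2863 = 72.87

72.87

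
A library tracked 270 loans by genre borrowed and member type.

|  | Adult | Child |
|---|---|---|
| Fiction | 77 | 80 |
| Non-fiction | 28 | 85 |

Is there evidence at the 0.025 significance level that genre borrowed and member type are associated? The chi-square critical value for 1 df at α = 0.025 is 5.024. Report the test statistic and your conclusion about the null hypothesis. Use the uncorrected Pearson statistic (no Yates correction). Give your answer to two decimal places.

Row totals: 157, 113. Column totals: 105, 165. Grand total N = 270.
Expected counts (row total × column total / N):
  Fiction, Adult: 157×105/270 = 61.0556
  Fiction, Child: 157×165/270 = 95.9444
  Non-fiction, Adult: 113×105/270 = 43.9444
  Non-fiction, Child: 113×165/270 = 69.0556
Contributions (O − E)²/E:
  (77 − 61.0556)²/61.0556 = 4.1638
  (80 − 95.9444)²/95.9444 = 2.6497
  (28 − 43.9444)²/43.9444 = 5.7851
  (85 − 69.0556)²/69.0556 = 3.6814
χ² = 4.1638 + 2.6497 + 5.7851 + 3.6814 = 16.28
df = (2−1)(2−1) = 1. Since 16.28 > 5.024, reject the null hypothesis of independence at α = 0.025.

16.28; reject H₀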